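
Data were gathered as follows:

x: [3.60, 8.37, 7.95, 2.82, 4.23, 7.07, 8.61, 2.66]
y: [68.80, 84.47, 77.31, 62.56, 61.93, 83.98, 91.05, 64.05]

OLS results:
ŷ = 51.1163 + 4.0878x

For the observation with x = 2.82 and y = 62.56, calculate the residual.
Residual = -0.0839

The residual is the difference between the actual value and the predicted value:

Residual = y - ŷ

Step 1: Calculate predicted value
ŷ = 51.1163 + 4.0878 × 2.82
ŷ = 62.6439

Step 2: Calculate residual
Residual = 62.56 - 62.6439
Residual = -0.0839

The residual is negative, so the observed y = 62.56 sits below the regression line (the line overestimates it by 0.0839).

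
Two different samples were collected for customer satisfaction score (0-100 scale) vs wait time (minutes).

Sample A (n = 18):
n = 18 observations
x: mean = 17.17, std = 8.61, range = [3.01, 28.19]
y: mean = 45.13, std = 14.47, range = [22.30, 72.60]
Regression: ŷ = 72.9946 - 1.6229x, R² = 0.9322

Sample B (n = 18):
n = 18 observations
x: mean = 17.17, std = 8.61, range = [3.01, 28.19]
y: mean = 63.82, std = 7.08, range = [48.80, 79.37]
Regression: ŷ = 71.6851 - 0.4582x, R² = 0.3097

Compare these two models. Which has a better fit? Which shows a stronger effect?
Model A has the better fit (R² = 0.9322 vs 0.3097). Model A shows the stronger effect (|β₁| = 1.6229 vs 0.4582).

Model Comparison:

Fit — compare R²:
- Model A: R² = 0.9322 → 93.22% of variance in satisfaction score explained
- Model B: R² = 0.3097 → 30.97% of variance in satisfaction score explained
- 0.9322 > 0.3097 → Model A has the better fit

Strength of effect — compare |β₁|:
- Model A: β₁ = -1.6229 → predicted satisfaction score falls 1.6229 points per additional minute of wait time
- Model B: β₁ = -0.4582 → predicted satisfaction score falls 0.4582 points per additional minute of wait time
- |-1.6229| > |-0.4582| → Model A shows the stronger marginal effect

Note: The two samples could reflect different populations, time periods, or measurement quality.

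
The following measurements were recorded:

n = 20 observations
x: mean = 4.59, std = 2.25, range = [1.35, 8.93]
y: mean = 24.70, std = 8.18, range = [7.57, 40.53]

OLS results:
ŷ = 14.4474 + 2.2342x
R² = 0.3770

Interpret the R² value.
R² = 0.3770 means 37.70% of the variation in y is explained by the linear relationship with x. This indicates a moderate fit.

R² (coefficient of determination) measures the proportion of variance in y explained by the regression model.

Here R² = 0.3770:
- Explained: 37.70% of the variation in y
- Unexplained (residual): 100% − 37.70% = 62.30%
- Rule of thumb (below 0.3 weak; 0.3 to below 0.7 moderate; 0.7 and above strong) → moderate

Calculation: R² = 1 − (SS_res / SS_tot), where SS_res is the sum of squared residuals and SS_tot the total sum of squares.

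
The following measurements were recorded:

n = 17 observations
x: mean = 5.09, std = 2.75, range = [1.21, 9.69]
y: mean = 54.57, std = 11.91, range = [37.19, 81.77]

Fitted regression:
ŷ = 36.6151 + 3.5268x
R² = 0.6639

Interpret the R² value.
The model explains 66.39% of the variance in y (R² = 0.6639), leaving 33.61% unexplained; the fit is moderate.

The coefficient of determination R² is the fraction of the total variation in y that the fitted line accounts for.

Here R² = 0.6639:
- Explained: 66.39% of the variation in y
- Unexplained (residual): 100% − 66.39% = 33.61%
- Rule of thumb (below 0.3 weak; 0.3 to below 0.7 moderate; 0.7 and above strong) → moderate

Equivalently, for simple linear regression R² = r², so |r| = √0.6639 ≈ 0.8148.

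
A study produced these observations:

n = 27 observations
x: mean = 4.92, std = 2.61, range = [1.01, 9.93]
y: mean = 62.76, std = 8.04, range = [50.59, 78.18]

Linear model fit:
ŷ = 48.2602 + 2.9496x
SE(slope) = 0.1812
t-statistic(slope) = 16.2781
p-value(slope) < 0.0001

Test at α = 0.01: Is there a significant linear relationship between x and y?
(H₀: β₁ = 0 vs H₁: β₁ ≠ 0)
Reject H₀: p-value < 0.0001 < α = 0.01. The linear relationship is significant at the 1% level.

Hypothesis test for the slope coefficient:

H₀: β₁ = 0 (no linear relationship)
H₁: β₁ ≠ 0 (linear relationship exists)

Test statistic: t = β̂₁ / SE(β̂₁) = 2.9496 / 0.1812 = 16.2781

With df = 25, the two-sided p-value for |t| = 16.2781 is <0.0001.

Decision rule: reject H₀ if p-value < α.
p-value < 0.0001 < α = 0.01 → reject H₀.

Conclusion: the linear association between x and y is significant at the 1% level.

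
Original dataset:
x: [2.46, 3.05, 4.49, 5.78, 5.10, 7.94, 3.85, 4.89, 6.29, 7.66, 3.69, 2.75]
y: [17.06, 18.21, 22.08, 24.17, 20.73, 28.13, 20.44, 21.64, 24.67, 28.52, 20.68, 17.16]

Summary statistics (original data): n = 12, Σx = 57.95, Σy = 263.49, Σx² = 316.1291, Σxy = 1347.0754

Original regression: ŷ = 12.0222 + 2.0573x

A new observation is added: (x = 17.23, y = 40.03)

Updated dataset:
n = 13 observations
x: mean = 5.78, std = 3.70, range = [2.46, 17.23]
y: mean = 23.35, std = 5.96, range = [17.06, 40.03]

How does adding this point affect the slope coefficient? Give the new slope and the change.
The slope changes from 2.0573 to 1.5795 (change of -0.4778, or -23.2%).

x = 17.23 lies well outside the original x-range [2.46, 7.94] (x̄ ≈ 4.83), so this observation has high leverage and can move the slope substantially.

Step 1: Update the sums with the new point (n goes from 12 to 13)
Σx  = 57.95 + 17.23 = 75.18
Σy  = 263.49 + 40.03 = 303.52
Σx² = 316.1291 + 17.23² = 316.1291 + 296.8729 = 613.0020
Σxy = 1347.0754 + 17.23×40.03 = 1347.0754 + 689.7169 = 2036.7923

Step 2: Recompute the slope with b₁ = (nΣxy − ΣxΣy) / (nΣx² − (Σx)²)
Numerator   = 13×2036.7923 − 75.18×303.52 = 26478.2999 − 22818.6336 = 3659.6663
Denominator = 13×613.0020 − 75.18² = 7969.0260 − 5652.0324 = 2316.9936
b₁(new) = 3659.6663 / 2316.9936 = 1.5795

(Same formula on the original sums: (12×1347.0754 − 57.95×263.49) / (12×316.1291 − 57.95²) = 895.6593 / 435.3467 = 2.0573, matching the given fit.)

Step 3: Change in slope
Δβ₁ = 1.5795 − 2.0573 = -0.4778
Relative change = -0.4778 / 2.0573 × 100% = -23.2%
→ the slope decreases when the point is added.

Because the point sits below the extension of the original line at a high-leverage x, it tilts the fit down.
In practice: examine leverage (hᵢ) and Cook's distance rather than deleting it automatically.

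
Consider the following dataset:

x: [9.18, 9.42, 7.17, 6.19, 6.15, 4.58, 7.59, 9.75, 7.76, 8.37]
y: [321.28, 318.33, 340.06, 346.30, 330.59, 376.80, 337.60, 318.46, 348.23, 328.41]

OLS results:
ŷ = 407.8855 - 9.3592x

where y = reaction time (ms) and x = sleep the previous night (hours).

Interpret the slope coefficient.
An increase of one hour in sleep is associated with a 9.3592 ms decrease in predicted reaction time.

The slope coefficient β₁ = -9.3592 represents the marginal effect of sleep on reaction time.

Interpretation:
- Sleep up by 1 hour → predicted reaction time decreases by 9.3592 ms
- This is a linear approximation: the same per-unit change is assumed across the whole observed x range
- The sign (−) gives the direction; the magnitude 9.3592 gives the size of the effect per hour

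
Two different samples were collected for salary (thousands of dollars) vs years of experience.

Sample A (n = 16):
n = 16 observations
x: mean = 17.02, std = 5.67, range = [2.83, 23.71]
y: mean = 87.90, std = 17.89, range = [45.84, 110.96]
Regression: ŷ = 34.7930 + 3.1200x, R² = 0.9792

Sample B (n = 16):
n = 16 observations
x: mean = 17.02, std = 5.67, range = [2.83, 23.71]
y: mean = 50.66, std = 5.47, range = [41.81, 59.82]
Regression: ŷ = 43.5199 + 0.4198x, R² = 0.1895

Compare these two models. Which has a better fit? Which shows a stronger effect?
Model A has the better fit (R² = 0.9792 vs 0.1895). Model A shows the stronger effect (|β₁| = 3.1200 vs 0.4198).

Model Comparison:

Which explains more variance? (R²)
- Model A: R² = 0.9792 → 97.92% of variance in salary explained
- Model B: R² = 0.1895 → 18.95% of variance in salary explained
- 0.9792 > 0.1895 → Model A has the better fit

Effect size (slope magnitude):
- Model A: β₁ = 3.1200 → predicted salary rises 3.1200 thousand dollars per additional year of experience
- Model B: β₁ = 0.4198 → predicted salary rises 0.4198 thousand dollars per additional year of experience
- |3.1200| > |0.4198| → Model A shows the stronger marginal effect

Note: R² measures how tightly points cluster around the line; β₁ measures how steep the line is — they answer different questions.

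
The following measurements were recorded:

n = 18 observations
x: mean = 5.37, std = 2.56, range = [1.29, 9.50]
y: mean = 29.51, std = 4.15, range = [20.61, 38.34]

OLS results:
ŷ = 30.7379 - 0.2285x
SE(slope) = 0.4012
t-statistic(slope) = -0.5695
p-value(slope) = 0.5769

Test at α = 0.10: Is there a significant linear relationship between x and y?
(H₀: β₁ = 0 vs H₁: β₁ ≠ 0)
p-value = 0.5769 ≥ α = 0.10, so we fail to reject H₀. The relationship is not significant.

Hypothesis test for the slope coefficient:

H₀: β₁ = 0 (no linear relationship)
H₁: β₁ ≠ 0 (linear relationship exists)

Test statistic: t = β̂₁ / SE(β̂₁) = -0.2285 / 0.4012 = -0.5695

p = 0.5769: how often a slope estimate this far from 0 (in SE units) would arise by chance if β₁ were truly 0.

Decision rule: reject H₀ if p-value < α.
p-value = 0.5769 ≥ α = 0.10 → fail to reject H₀.

At α = 0.10 the data do not provide convincing evidence of a nonzero slope.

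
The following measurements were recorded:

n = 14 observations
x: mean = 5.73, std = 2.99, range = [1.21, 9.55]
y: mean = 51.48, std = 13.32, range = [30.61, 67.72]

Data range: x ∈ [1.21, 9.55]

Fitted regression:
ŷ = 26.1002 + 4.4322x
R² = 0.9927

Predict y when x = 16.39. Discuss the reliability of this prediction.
The equation gives ŷ = 98.7440; however x = 16.39 is 6.84 units above the observed range, so this extrapolated value should not be trusted.

Prediction calculation:
ŷ = 26.1002 + 4.4322 × 16.39
ŷ = 98.7440

Reliability:
- Data range: x ∈ [1.21, 9.55]
- Prediction point: x = 16.39 is 6.84 units above the observed range → this is EXTRAPOLATION, not interpolation

Why that matters here:
- The standard error of prediction grows with (x − x̄)², and x = 16.39 is far from x̄ = 5.73
- Real relationships often flatten, saturate, or turn nonlinear at extremes
- The linear relationship may not hold outside the observed range

A defensible statement: 'if the linear trend continued to x = 16.39, y would be about 98.7440' — the premise is untested.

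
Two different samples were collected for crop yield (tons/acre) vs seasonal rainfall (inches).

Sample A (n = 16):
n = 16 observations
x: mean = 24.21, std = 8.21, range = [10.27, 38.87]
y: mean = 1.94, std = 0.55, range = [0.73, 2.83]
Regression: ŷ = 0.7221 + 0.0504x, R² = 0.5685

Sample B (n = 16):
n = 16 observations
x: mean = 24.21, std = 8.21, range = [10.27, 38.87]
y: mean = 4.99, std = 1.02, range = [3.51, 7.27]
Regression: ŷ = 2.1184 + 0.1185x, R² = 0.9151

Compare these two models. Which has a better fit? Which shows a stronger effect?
Model B has the better fit (R² = 0.9151 vs 0.5685). Model B shows the stronger effect (|β₁| = 0.1185 vs 0.0504).

Model Comparison:

Fit — compare R²:
- Model A: R² = 0.5685 → 56.85% of variance in crop yield explained
- Model B: R² = 0.9151 → 91.51% of variance in crop yield explained
- 0.9151 > 0.5685 → Model B has the better fit

Strength of effect — compare |β₁|:
- Model A: β₁ = 0.0504 → predicted crop yield rises 0.0504 tons/acre per additional inch of rainfall
- Model B: β₁ = 0.1185 → predicted crop yield rises 0.1185 tons/acre per additional inch of rainfall
- |0.0504| < |0.1185| → Model B shows the stronger marginal effect

Notes:
- A better fit (higher R²) doesn't necessarily mean a more important relationship.
- A steeper slope doesn't make a better model if the scatter around the line is large.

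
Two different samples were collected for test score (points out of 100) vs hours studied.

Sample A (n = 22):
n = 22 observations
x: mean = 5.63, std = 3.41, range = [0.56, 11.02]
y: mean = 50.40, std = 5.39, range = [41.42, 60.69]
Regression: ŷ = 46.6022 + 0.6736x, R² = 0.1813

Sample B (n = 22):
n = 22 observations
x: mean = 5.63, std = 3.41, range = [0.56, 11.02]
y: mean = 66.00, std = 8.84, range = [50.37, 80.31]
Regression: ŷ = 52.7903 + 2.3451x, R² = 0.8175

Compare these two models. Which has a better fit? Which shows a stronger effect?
Model B has the better fit (R² = 0.8175 vs 0.1813). Model B shows the stronger effect (|β₁| = 2.3451 vs 0.6736).

Model Comparison:

Goodness of fit (R²):
- Model A: R² = 0.1813 → 18.13% of variance in test score explained
- Model B: R² = 0.8175 → 81.75% of variance in test score explained
- 0.8175 > 0.1813 → Model B has the better fit

Which has the larger per-hour effect? (|β₁|)
- Model A: β₁ = 0.6736 → predicted test score rises 0.6736 points per additional hour of study time
- Model B: β₁ = 2.3451 → predicted test score rises 2.3451 points per additional hour of study time
- |0.6736| < |2.3451| → Model B shows the stronger marginal effect

Notes:
- A steeper slope doesn't make a better model if the scatter around the line is large.
- The two samples could reflect different populations, time periods, or measurement quality.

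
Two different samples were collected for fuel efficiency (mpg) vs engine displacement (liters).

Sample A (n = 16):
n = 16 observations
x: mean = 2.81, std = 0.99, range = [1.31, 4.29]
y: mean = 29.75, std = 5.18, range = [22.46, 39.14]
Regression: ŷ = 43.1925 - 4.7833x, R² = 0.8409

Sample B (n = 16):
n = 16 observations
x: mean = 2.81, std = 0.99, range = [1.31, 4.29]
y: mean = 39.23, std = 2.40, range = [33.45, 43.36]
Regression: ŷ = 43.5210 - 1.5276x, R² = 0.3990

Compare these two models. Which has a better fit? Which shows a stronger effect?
Model A has the better fit (R² = 0.8409 vs 0.3990). Model A shows the stronger effect (|β₁| = 4.7833 vs 1.5276).

Model Comparison:

Fit — compare R²:
- Model A: R² = 0.8409 → 84.09% of variance in fuel efficiency explained
- Model B: R² = 0.3990 → 39.90% of variance in fuel efficiency explained
- 0.8409 > 0.3990 → Model A has the better fit

Strength of effect — compare |β₁|:
- Model A: β₁ = -4.7833 → predicted fuel efficiency falls 4.7833 mpg per additional liter of engine displacement
- Model B: β₁ = -1.5276 → predicted fuel efficiency falls 1.5276 mpg per additional liter of engine displacement
- |-4.7833| > |-1.5276| → Model A shows the stronger marginal effect

Note: A better fit (higher R²) doesn't necessarily mean a more important relationship.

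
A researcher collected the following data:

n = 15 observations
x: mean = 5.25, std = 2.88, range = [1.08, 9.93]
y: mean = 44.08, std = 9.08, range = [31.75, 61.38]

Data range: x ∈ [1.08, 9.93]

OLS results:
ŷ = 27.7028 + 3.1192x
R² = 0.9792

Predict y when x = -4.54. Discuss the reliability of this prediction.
ŷ = 13.5416, but this is extrapolation (below the data range [1.08, 9.93]) and may be unreliable.

Prediction calculation:
ŷ = 27.7028 + 3.1192 × (-4.54)
ŷ = 13.5416

Reliability:
- Data range: x ∈ [1.08, 9.93]
- Prediction point: x = -4.54 is 5.62 units below the observed range → this is EXTRAPOLATION, not interpolation

Why that matters here:
- Real relationships often flatten, saturate, or turn nonlinear at extremes
- The linear relationship may not hold outside the observed range
- There are no observations near this x to validate the fitted line there

The R² = 0.9792 only validates the fit within [1.08, 9.93]; treat ŷ = 13.5416 with caution.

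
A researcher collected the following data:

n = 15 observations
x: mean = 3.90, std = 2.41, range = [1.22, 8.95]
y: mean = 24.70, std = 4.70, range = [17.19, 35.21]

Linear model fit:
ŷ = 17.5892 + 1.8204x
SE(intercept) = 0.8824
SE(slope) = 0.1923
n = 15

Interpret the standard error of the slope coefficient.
The slope 1.8204 is pinned down to within about ±0.1923 (one SE) by these data — relative uncertainty 10.6%, i.e. precise.

SE(β̂₁) = s / √Sxx, where s is the residual standard deviation and Sxx = Σ(x − x̄)². It is the yardstick for how far β̂₁ = 1.8204 could plausibly be from the true slope.

Relative precision:
- SE / |β̂₁| = 0.1923 / 1.8204 = 10.6%
- Rule of thumb (under 20%: precise; 20% to under 50%: moderately precise; 50% or more: imprecise) → precise

Link to interval estimation: a confidence interval for β₁ is β̂₁ ± t* × 0.1923, so SE sets the half-width per unit of t*.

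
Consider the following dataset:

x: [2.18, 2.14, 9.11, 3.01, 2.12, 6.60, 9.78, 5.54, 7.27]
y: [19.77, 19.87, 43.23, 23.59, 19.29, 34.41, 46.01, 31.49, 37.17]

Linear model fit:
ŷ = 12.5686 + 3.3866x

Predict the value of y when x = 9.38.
ŷ = 44.3349

Plug x = 9.38 into the fitted line:

ŷ = 12.5686 + 3.3866 × 9.38
ŷ = 12.5686 + 31.7663
ŷ = 44.3349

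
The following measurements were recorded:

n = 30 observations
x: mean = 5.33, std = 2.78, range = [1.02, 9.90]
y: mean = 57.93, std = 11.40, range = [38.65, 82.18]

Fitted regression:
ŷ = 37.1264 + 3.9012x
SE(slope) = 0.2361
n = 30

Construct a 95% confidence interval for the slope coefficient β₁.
The 95% CI for β₁ is (3.4176, 4.3848)

Confidence interval for the slope:

The 95% CI for β₁ is: β̂₁ ± t*(α/2, n-2) × SE(β̂₁)

Step 1: Find critical t-value
- Confidence level = 0.95
- Degrees of freedom = n - 2 = 30 - 2 = 28
- t*(α/2, 28) = 2.0484

Step 2: Calculate margin of error
Margin = 2.0484 × 0.2361 = 0.4836

Step 3: Construct interval
CI = 3.9012 ± 0.4836
CI = (3.4176, 4.3848)

Interpretation: each one-unit increase in x is associated with a change in mean y of between 3.4176 and 4.3848, with 95% confidence.
Both endpoints are positive, so the data support a genuinely positive slope at this confidence level.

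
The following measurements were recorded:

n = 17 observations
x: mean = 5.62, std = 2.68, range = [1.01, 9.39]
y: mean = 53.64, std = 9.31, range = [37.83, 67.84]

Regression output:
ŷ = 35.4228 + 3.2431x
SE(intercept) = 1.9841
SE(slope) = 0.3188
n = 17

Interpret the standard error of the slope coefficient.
The slope 3.2431 is pinned down to within about ±0.3188 (one SE) by these data — relative uncertainty 9.8%, i.e. precise.

SE(β̂₁) = s / √Sxx, where s is the residual standard deviation and Sxx = Σ(x − x̄)². It is the yardstick for how far β̂₁ = 3.2431 could plausibly be from the true slope.

Relative precision:
- SE / |β̂₁| = 0.3188 / 3.2431 = 9.8%
- Rule of thumb (under 20%: precise; 20% to under 50%: moderately precise; 50% or more: imprecise) → precise

Rough 95% range (±2 SE): 3.2431 ± 0.6376 → (2.6055, 3.8807).

What drives SE(β̂₁): larger n (here n = 17) → smaller SE; wider spread of x values → smaller SE.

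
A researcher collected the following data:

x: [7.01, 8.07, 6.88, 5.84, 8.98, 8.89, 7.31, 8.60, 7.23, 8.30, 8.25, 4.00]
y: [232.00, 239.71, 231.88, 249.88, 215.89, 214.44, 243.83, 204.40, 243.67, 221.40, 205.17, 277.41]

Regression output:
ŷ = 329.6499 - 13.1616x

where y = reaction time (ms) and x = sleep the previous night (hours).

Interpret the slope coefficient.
On average, reaction time is about 13.1616 ms lower for every extra hour of sleep.

β₁ = -13.1616 is the change in predicted reaction time (ms) per additional hour of sleep.

Interpretation:
- Sleep up by 1 hour → predicted reaction time decreases by 13.1616 ms
- This is a linear approximation: the same per-unit change is assumed across the whole observed x range

The intercept β₀ = 329.6499 is the predicted reaction time when sleep = 0; since the smallest observed x is 4.00, this is an extrapolation and mainly anchors the line.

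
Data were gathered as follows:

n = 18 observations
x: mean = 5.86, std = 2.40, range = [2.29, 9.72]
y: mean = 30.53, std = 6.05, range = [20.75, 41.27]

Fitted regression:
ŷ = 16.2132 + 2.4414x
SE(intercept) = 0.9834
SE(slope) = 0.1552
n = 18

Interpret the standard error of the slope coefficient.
SE(slope) = 0.1552 measures the uncertainty in the estimated slope. The coefficient is estimated precisely (SE/|β̂₁| = 6.4%).

SE(β̂₁) = s / √Sxx, where s is the residual standard deviation and Sxx = Σ(x − x̄)². It is the yardstick for how far β̂₁ = 2.4414 could plausibly be from the true slope.

Relative precision:
- SE / |β̂₁| = 0.1552 / 2.4414 = 6.4%
- Rule of thumb (under 20%: precise; 20% to under 50%: moderately precise; 50% or more: imprecise) → precise

Link to the t-test: t = β̂₁ / SE(β̂₁) = 2.4414 / 0.1552 = 15.7307, the statistic for H₀: β₁ = 0.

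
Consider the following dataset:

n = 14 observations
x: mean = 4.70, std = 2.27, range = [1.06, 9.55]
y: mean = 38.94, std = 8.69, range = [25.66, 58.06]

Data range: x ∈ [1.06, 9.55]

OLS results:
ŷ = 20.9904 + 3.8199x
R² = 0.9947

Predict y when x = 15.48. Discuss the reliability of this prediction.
ŷ = 80.1225 (extrapolation — x = 15.48 lies outside [1.06, 9.55], so reliability is low).

Prediction calculation:
ŷ = 20.9904 + 3.8199 × 15.48
ŷ = 80.1225

Reliability:
- Data range: x ∈ [1.06, 9.55]
- Prediction point: x = 15.48 is 5.93 units above the observed range → this is EXTRAPOLATION, not interpolation

Why that matters here:
- The linear relationship may not hold outside the observed range
- There are no observations near this x to validate the fitted line there

The R² = 0.9947 only validates the fit within [1.06, 9.55]; treat ŷ = 80.1225 with caution.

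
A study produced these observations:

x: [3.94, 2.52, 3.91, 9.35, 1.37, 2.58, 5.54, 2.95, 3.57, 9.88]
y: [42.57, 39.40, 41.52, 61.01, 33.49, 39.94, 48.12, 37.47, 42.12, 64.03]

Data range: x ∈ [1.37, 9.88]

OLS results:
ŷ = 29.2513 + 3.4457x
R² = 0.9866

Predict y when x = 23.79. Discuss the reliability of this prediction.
The equation gives ŷ = 111.2245; however x = 23.79 is 13.91 units above the observed range, so this extrapolated value should not be trusted.

Prediction calculation:
ŷ = 29.2513 + 3.4457 × 23.79
ŷ = 111.2245

Reliability:
- Data range: x ∈ [1.37, 9.88]
- Prediction point: x = 23.79 is 13.91 units above the observed range → this is EXTRAPOLATION, not interpolation

Why that matters here:
- There are no observations near this x to validate the fitted line there
- Real relationships often flatten, saturate, or turn nonlinear at extremes
- R² describes fit only over the sampled x values; it says nothing about behaviour beyond them

A defensible statement: 'if the linear trend continued to x = 23.79, y would be about 111.2245' — the premise is untested.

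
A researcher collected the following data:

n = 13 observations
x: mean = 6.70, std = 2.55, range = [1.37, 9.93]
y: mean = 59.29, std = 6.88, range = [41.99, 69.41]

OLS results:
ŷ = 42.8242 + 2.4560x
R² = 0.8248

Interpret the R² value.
The model explains 82.48% of the variance in y (R² = 0.8248), leaving 17.52% unexplained; the fit is strong.

R² = 1 − SS_res/SS_tot compares the residual scatter to the total scatter of y about its mean.

Here R² = 0.8248:
- Explained: 82.48% of the variation in y
- Unexplained (residual): 100% − 82.48% = 17.52%
- Rule of thumb (below 0.3 weak; 0.3 to below 0.7 moderate; 0.7 and above strong) → strong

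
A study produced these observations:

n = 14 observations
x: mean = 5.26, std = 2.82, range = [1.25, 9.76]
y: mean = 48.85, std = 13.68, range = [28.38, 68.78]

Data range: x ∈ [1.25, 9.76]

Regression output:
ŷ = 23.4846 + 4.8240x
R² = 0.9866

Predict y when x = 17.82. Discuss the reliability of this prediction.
ŷ = 109.4483 (extrapolation — x = 17.82 lies outside [1.25, 9.76], so reliability is low).

Prediction calculation:
ŷ = 23.4846 + 4.8240 × 17.82
ŷ = 109.4483

Reliability:
- Data range: x ∈ [1.25, 9.76]
- Prediction point: x = 17.82 is 8.06 units above the observed range → this is EXTRAPOLATION, not interpolation

Why that matters here:
- The linear relationship may not hold outside the observed range
- The standard error of prediction grows with (x − x̄)², and x = 17.82 is far from x̄ = 5.26

The R² = 0.9866 only validates the fit within [1.25, 9.76]; treat ŷ = 109.4483 with caution.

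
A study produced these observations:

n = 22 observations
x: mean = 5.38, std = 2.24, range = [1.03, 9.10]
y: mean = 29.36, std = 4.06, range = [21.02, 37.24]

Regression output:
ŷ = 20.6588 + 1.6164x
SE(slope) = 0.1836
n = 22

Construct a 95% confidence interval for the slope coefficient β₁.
The 95% CI for β₁ is (1.2334, 1.9994)

Confidence interval for the slope:

The 95% CI for β₁ is: β̂₁ ± t*(α/2, n-2) × SE(β̂₁)

Step 1: Find critical t-value
- Confidence level = 0.95
- Degrees of freedom = n - 2 = 22 - 2 = 20
- t*(α/2, 20) = 2.0860

Step 2: Calculate margin of error
Margin = 2.0860 × 0.1836 = 0.3830

Step 3: Construct interval
CI = 1.6164 ± 0.3830
CI = (1.2334, 1.9994)

Interpretation: each one-unit increase in x is associated with a change in mean y of between 1.2334 and 1.9994, with 95% confidence.
The interval does not include 0, suggesting a significant linear relationship.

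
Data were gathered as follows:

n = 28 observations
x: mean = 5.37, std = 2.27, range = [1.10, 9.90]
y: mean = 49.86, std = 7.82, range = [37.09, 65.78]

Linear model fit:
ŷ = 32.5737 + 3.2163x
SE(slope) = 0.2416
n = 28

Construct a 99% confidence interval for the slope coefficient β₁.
The 99% CI for β₁ is (2.5450, 3.8876)

Confidence interval for the slope:

The 99% CI for β₁ is: β̂₁ ± t*(α/2, n-2) × SE(β̂₁)

Step 1: Find critical t-value
- Confidence level = 0.99
- Degrees of freedom = n - 2 = 28 - 2 = 26
- t*(α/2, 26) = 2.7787

Step 2: Calculate margin of error
Margin = 2.7787 × 0.2416 = 0.6713

Step 3: Construct interval
CI = 3.2163 ± 0.6713
CI = (2.5450, 3.8876)

Interpretation: We are 99% confident that the true slope β₁ lies between 2.5450 and 3.8876.
Both endpoints are positive, so the data support a genuinely positive slope at this confidence level.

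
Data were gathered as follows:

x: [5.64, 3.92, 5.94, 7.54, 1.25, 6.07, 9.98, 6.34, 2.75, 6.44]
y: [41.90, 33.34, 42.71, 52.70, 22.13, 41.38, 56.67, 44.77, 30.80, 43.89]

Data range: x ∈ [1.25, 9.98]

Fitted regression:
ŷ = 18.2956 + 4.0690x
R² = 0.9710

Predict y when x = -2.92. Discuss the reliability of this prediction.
ŷ = 6.4141, but this is extrapolation (below the data range [1.25, 9.98]) and may be unreliable.

Prediction calculation:
ŷ = 18.2956 + 4.0690 × (-2.92)
ŷ = 6.4141

Reliability:
- Data range: x ∈ [1.25, 9.98]
- Prediction point: x = -2.92 is 4.17 units below the observed range → this is EXTRAPOLATION, not interpolation

Why that matters here:
- The standard error of prediction grows with (x − x̄)², and x = -2.92 is far from x̄ = 5.59
- Real relationships often flatten, saturate, or turn nonlinear at extremes

The R² = 0.9710 only validates the fit within [1.25, 9.98]; treat ŷ = 6.4141 with caution.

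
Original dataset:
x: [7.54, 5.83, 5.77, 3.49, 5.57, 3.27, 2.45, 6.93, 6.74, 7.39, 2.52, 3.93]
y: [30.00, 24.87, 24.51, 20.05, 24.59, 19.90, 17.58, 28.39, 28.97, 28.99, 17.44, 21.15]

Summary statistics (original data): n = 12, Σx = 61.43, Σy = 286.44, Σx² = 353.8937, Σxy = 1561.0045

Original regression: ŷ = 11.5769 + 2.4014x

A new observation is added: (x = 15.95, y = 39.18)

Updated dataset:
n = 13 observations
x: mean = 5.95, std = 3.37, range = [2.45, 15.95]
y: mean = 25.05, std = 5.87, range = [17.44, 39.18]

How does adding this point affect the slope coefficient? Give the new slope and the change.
The slope changes from 2.4014 to 1.6772 (change of -0.7242, or -30.2%).

x = 15.95 lies well outside the original x-range [2.45, 7.54] (x̄ ≈ 5.12), so this observation has high leverage and can move the slope substantially.

Step 1: Update the sums with the new point (n goes from 12 to 13)
Σx  = 61.43 + 15.95 = 77.38
Σy  = 286.44 + 39.18 = 325.62
Σx² = 353.8937 + 15.95² = 353.8937 + 254.4025 = 608.2962
Σxy = 1561.0045 + 15.95×39.18 = 1561.0045 + 624.9210 = 2185.9255

Step 2: Recompute the slope with b₁ = (nΣxy − ΣxΣy) / (nΣx² − (Σx)²)
Numerator   = 13×2185.9255 − 77.38×325.62 = 28417.0315 − 25196.4756 = 3220.5559
Denominator = 13×608.2962 − 77.38² = 7907.8506 − 5987.6644 = 1920.1862
b₁(new) = 3220.5559 / 1920.1862 = 1.6772

(Same formula on the original sums: (12×1561.0045 − 61.43×286.44) / (12×353.8937 − 61.43²) = 1136.0448 / 473.0795 = 2.4014, matching the given fit.)

Step 3: Change in slope
Δβ₁ = 1.6772 − 2.4014 = -0.7242
Relative change = -0.7242 / 2.4014 × 100% = -30.2%
→ the slope decreases when the point is added.

A high-leverage point only changes the slope if it is off the original line; here y = 39.18 is below the original trend, so the slope decreases.
In practice: investigate whether it comes from the same population as the rest of the sample.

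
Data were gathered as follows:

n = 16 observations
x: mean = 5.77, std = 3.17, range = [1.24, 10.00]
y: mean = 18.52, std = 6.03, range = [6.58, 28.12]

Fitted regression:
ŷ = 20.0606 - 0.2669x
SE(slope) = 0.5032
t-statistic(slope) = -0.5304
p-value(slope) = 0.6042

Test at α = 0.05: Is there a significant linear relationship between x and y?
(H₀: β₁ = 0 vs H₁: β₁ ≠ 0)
Since p-value = 0.6042 ≥ α = 0.05, fail to reject H₀ — the slope is not significantly different from 0.

Hypothesis test for the slope coefficient:

H₀: β₁ = 0 (no linear relationship)
H₁: β₁ ≠ 0 (linear relationship exists)

Test statistic: t = β̂₁ / SE(β̂₁) = -0.2669 / 0.5032 = -0.5304

p = 0.6042: how often a slope estimate this far from 0 (in SE units) would arise by chance if β₁ were truly 0.

Decision rule: reject H₀ if p-value < α.
p-value = 0.6042 ≥ α = 0.05 → fail to reject H₀.

Conclusion: the linear association between x and y is not significant at the 5% level.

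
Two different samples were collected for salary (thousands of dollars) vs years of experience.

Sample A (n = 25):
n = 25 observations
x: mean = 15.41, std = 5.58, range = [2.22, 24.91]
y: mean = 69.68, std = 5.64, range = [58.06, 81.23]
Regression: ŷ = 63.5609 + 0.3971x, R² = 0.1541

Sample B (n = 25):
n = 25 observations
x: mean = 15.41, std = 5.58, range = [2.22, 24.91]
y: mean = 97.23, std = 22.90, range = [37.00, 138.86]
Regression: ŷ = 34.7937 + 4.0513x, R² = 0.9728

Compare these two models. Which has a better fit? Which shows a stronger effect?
Model B has the better fit (R² = 0.9728 vs 0.1541). Model B shows the stronger effect (|β₁| = 4.0513 vs 0.3971).

Model Comparison:

Fit — compare R²:
- Model A: R² = 0.1541 → 15.41% of variance in salary explained
- Model B: R² = 0.9728 → 97.28% of variance in salary explained
- 0.9728 > 0.1541 → Model B has the better fit

Effect size (slope magnitude):
- Model A: β₁ = 0.3971 → predicted salary rises 0.3971 thousand dollars per additional year of experience
- Model B: β₁ = 4.0513 → predicted salary rises 4.0513 thousand dollars per additional year of experience
- |0.3971| < |4.0513| → Model B shows the stronger marginal effect

Note: A better fit (higher R²) doesn't necessarily mean a more important relationship.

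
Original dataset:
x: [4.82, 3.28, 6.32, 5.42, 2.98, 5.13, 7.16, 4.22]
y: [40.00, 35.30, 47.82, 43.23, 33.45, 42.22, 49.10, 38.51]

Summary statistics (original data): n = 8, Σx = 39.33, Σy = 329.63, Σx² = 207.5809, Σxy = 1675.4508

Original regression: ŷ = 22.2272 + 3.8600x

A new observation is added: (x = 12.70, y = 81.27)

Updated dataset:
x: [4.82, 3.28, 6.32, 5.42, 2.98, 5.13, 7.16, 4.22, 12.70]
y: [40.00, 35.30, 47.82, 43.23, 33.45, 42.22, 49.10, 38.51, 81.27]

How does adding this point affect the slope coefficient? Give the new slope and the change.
Adding the point moves β₁ from 3.8600 to 4.8784, i.e. it increases by 1.0184 (+26.4%).

The new point has HIGH LEVERAGE: x = 12.70 is far from the original mean x̄ = 39.33/8 ≈ 4.92 (original range [2.98, 7.16]).

Step 1: Update the sums with the new point (n goes from 8 to 9)
Σx  = 39.33 + 12.70 = 52.03
Σy  = 329.63 + 81.27 = 410.90
Σx² = 207.5809 + 12.70² = 207.5809 + 161.2900 = 368.8709
Σxy = 1675.4508 + 12.70×81.27 = 1675.4508 + 1032.1290 = 2707.5798

Step 2: Recompute the slope with b₁ = (nΣxy − ΣxΣy) / (nΣx² − (Σx)²)
Numerator   = 9×2707.5798 − 52.03×410.90 = 24368.2182 − 21379.1270 = 2989.0912
Denominator = 9×368.8709 − 52.03² = 3319.8381 − 2707.1209 = 612.7172
b₁(new) = 2989.0912 / 612.7172 = 4.8784

(Same formula on the original sums: (8×1675.4508 − 39.33×329.63) / (8×207.5809 − 39.33²) = 439.2585 / 113.7983 = 3.8600, matching the given fit.)

Step 3: Change in slope
Δβ₁ = 4.8784 − 3.8600 = +1.0184
Relative change = +1.0184 / 3.8600 × 100% = +26.4%
→ the slope increases when the point is added.

Because the point sits above the extension of the original line at a high-leverage x, it tilts the fit up.
In practice: examine leverage (hᵢ) and Cook's distance rather than deleting it automatically; check such a point for data-entry or measurement error.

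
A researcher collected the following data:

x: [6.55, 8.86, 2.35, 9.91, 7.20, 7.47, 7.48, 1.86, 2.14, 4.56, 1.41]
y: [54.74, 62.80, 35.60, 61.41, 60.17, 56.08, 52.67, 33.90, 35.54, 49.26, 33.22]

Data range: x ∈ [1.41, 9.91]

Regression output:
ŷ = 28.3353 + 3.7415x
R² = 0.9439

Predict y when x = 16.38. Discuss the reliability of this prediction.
ŷ = 89.6211, but this is extrapolation (above the data range [1.41, 9.91]) and may be unreliable.

Prediction calculation:
ŷ = 28.3353 + 3.7415 × 16.38
ŷ = 89.6211

Reliability:
- Data range: x ∈ [1.41, 9.91]
- Prediction point: x = 16.38 is 6.47 units above the observed range → this is EXTRAPOLATION, not interpolation

Why that matters here:
- The standard error of prediction grows with (x − x̄)², and x = 16.38 is far from x̄ = 5.44
- R² describes fit only over the sampled x values; it says nothing about behaviour beyond them

The R² = 0.9439 only validates the fit within [1.41, 9.91]; treat ŷ = 89.6211 with caution.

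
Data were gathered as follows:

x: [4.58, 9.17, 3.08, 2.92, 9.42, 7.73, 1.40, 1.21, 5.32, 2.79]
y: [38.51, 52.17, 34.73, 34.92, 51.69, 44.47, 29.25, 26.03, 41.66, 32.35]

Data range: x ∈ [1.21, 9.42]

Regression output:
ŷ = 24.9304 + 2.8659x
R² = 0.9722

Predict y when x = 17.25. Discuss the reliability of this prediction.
ŷ = 74.3672 (extrapolation — x = 17.25 lies outside [1.21, 9.42], so reliability is low).

Prediction calculation:
ŷ = 24.9304 + 2.8659 × 17.25
ŷ = 74.3672

Reliability:
- Data range: x ∈ [1.21, 9.42]
- Prediction point: x = 17.25 is 7.83 units above the observed range → this is EXTRAPOLATION, not interpolation

Why that matters here:
- The standard error of prediction grows with (x − x̄)², and x = 17.25 is far from x̄ = 4.76
- There are no observations near this x to validate the fitted line there

Report the number if required, but flag clearly that it is an extrapolation.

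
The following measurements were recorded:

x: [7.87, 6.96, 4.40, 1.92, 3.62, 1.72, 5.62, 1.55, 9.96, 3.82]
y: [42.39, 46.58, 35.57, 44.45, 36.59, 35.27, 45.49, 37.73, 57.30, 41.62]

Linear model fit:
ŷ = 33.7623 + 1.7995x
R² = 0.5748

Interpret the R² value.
About 57.48% of the variability in y is accounted for by the regression on x (R² = 0.5748) — a moderate linear fit.

The coefficient of determination R² is the fraction of the total variation in y that the fitted line accounts for.

Here R² = 0.5748:
- Explained: 57.48% of the variation in y
- Unexplained (residual): 100% − 57.48% = 42.52%
- Rule of thumb (below 0.3 weak; 0.3 to below 0.7 moderate; 0.7 and above strong) → moderate

Note: R² never decreases when predictors are added, so it should not be used alone to compare models of different size.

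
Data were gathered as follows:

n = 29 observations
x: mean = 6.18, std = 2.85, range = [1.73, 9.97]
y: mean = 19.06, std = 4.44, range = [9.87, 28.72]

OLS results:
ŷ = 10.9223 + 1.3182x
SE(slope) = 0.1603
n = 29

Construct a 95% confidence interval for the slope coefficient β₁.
The 95% CI for β₁ is (0.9893, 1.6471)

Confidence interval for the slope:

The 95% CI for β₁ is: β̂₁ ± t*(α/2, n-2) × SE(β̂₁)

Step 1: Find critical t-value
- Confidence level = 0.95
- Degrees of freedom = n - 2 = 29 - 2 = 27
- t*(α/2, 27) = 2.0518

Step 2: Calculate margin of error
Margin = 2.0518 × 0.1603 = 0.3289

Step 3: Construct interval
CI = 1.3182 ± 0.3289
CI = (0.9893, 1.6471)

Interpretation: intervals built this way capture the true β₁ in 95% of repeated samples; here the plausible range for the per-unit effect of x on y is 0.9893 to 1.6471.
Both endpoints are positive, so the data support a genuinely positive slope at this confidence level.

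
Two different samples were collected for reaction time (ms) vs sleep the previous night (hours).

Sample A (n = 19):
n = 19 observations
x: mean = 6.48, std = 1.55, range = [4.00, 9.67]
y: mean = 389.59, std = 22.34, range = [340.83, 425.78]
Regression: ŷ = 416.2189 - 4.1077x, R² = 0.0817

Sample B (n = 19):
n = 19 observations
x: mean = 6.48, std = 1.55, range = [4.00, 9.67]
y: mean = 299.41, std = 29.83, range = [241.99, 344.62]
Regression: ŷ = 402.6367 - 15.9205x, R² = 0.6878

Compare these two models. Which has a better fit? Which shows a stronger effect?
Model B has the better fit (R² = 0.6878 vs 0.0817). Model B shows the stronger effect (|β₁| = 15.9205 vs 4.1077).

Model Comparison:

Fit — compare R²:
- Model A: R² = 0.0817 → 8.17% of variance in reaction time explained
- Model B: R² = 0.6878 → 68.78% of variance in reaction time explained
- 0.6878 > 0.0817 → Model B has the better fit

Strength of effect — compare |β₁|:
- Model A: β₁ = -4.1077 → predicted reaction time falls 4.1077 ms per additional hour of sleep
- Model B: β₁ = -15.9205 → predicted reaction time falls 15.9205 ms per additional hour of sleep
- |-4.1077| < |-15.9205| → Model B shows the stronger marginal effect

Notes:
- A better fit (higher R²) doesn't necessarily mean a more important relationship.
- A steeper slope doesn't make a better model if the scatter around the line is large.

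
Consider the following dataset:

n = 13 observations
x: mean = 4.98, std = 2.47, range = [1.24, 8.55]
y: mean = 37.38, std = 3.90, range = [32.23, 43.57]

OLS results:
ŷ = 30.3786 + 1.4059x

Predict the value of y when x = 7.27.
ŷ = 40.5995

x = 7.27 lies inside the observed range [1.24, 8.55], so the fitted equation applies directly:

ŷ = 30.3786 + 1.4059 × 7.27
ŷ = 30.3786 + 10.2209
ŷ = 40.5995

This is the fitted mean response at that x — an individual observation would come with a wider prediction interval.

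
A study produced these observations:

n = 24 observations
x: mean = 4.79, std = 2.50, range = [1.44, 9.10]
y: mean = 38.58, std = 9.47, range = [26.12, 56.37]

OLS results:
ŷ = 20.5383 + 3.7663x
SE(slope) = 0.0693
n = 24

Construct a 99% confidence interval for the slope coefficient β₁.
The 99% CI for β₁ is (3.5710, 3.9616)

Confidence interval for the slope:

The 99% CI for β₁ is: β̂₁ ± t*(α/2, n-2) × SE(β̂₁)

Step 1: Find critical t-value
- Confidence level = 0.99
- Degrees of freedom = n - 2 = 24 - 2 = 22
- t*(α/2, 22) = 2.8188

Step 2: Calculate margin of error
Margin = 2.8188 × 0.0693 = 0.1953

Step 3: Construct interval
CI = 3.7663 ± 0.1953
CI = (3.5710, 3.9616)

Interpretation: We are 99% confident that the true slope β₁ lies between 3.5710 and 3.9616.
The interval does not include 0, suggesting a significant linear relationship.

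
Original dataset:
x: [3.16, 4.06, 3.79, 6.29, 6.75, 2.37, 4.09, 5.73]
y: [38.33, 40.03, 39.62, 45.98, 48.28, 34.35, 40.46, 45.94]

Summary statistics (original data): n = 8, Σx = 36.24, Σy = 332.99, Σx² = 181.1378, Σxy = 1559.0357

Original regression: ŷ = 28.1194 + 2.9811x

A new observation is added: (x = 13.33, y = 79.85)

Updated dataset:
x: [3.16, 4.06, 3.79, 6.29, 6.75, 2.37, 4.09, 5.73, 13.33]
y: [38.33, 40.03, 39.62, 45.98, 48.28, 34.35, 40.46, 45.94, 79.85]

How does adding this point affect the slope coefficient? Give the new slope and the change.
The slope changes from 2.9811 to 4.0744 (change of +1.0933, or +36.7%).

The new point has HIGH LEVERAGE: x = 13.33 is far from the original mean x̄ = 36.24/8 ≈ 4.53 (original range [2.37, 6.75]).

Step 1: Update the sums with the new point (n goes from 8 to 9)
Σx  = 36.24 + 13.33 = 49.57
Σy  = 332.99 + 79.85 = 412.84
Σx² = 181.1378 + 13.33² = 181.1378 + 177.6889 = 358.8267
Σxy = 1559.0357 + 13.33×79.85 = 1559.0357 + 1064.4005 = 2623.4362

Step 2: Recompute the slope with b₁ = (nΣxy − ΣxΣy) / (nΣx² − (Σx)²)
Numerator   = 9×2623.4362 − 49.57×412.84 = 23610.9258 − 20464.4788 = 3146.4470
Denominator = 9×358.8267 − 49.57² = 3229.4403 − 2457.1849 = 772.2554
b₁(new) = 3146.4470 / 772.2554 = 4.0744

(Same formula on the original sums: (8×1559.0357 − 36.24×332.99) / (8×181.1378 − 36.24²) = 404.7280 / 135.7648 = 2.9811, matching the given fit.)

Step 3: Change in slope
Δβ₁ = 4.0744 − 2.9811 = +1.0933
Relative change = +1.0933 / 2.9811 × 100% = +36.7%
→ the slope increases when the point is added.

Because the point sits above the extension of the original line at a high-leverage x, it tilts the fit up.
In practice: investigate whether it comes from the same population as the rest of the sample; check such a point for data-entry or measurement error.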